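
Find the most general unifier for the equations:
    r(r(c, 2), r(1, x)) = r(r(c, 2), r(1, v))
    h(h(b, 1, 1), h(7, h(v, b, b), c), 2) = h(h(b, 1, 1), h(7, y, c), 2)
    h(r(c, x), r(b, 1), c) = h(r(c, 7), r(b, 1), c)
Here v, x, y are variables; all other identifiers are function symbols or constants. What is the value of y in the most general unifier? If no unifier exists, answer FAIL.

Decompose r/2: r(c, 2) = r(c, 2),  r(1, x) = r(1, v).
Delete trivial equation r(c, 2) = r(c, 2).
Decompose r/2: 1 = 1,  x = v.
Delete trivial equation 1 = 1.
Bind x := v; substituting into the one remaining equation that mentions x gives: h(r(c, v), r(b, 1), c) = h(r(c, 7), r(b, 1), c).
Decompose h/3: h(b, 1, 1) = h(b, 1, 1),  h(7, h(v, b, b), c) = h(7, y, c),  2 = 2.
Delete trivial equation h(b, 1, 1) = h(b, 1, 1).
Decompose h/3: 7 = 7,  h(v, b, b) = y,  c = c.
Delete trivial equation 7 = 7.
Bind y := h(v, b, b); no other remaining equation mentions y.
Delete trivial equation c = c.
Delete trivial equation 2 = 2.
Decompose h/3: r(c, v) = r(c, 7),  r(b, 1) = r(b, 1),  c = c.
Decompose r/2: c = c,  v = 7.
Delete trivial equation c = c.
Bind v := 7; no other remaining equation mentions v. Substituting into the earlier bindings gives x := 7, y := h(7, b, b).
Delete trivial equation r(b, 1) = r(b, 1).
Delete trivial equation c = c.
MGU = { x := 7, y := h(7, b, b), v := 7 }, so y := h(7, b, b).

h(7, b, b)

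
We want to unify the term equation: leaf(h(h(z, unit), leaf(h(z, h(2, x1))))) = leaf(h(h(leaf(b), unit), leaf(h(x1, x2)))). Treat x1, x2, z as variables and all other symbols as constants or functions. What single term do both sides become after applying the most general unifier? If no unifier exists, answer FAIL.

leaf(h(h(leaf(b), unit), leaf(h(leaf(b), h(2, leaf(b))))))

Decompose leaf/1: h(h(z, unit), leaf(h(z, h(2, x1)))) = h(h(leaf(b), unit), leaf(h(x1, x2))).
Decompose h/2: h(z, unit) = h(leaf(b), unit),  leaf(h(z, h(2, x1))) = leaf(h(x1, x2)).
Decompose h/2: z = leaf(b),  unit = unit.
Bind z := leaf(b); substituting into the one remaining equation that mentions z gives: leaf(h(leaf(b), h(2, x1))) = leaf(h(x1, x2)).
Delete trivial equation unit = unit.
Decompose leaf/1: h(leaf(b), h(2, x1)) = h(x1, x2).
Decompose h/2: leaf(b) = x1,  h(2, x1) = x2.
Bind x1 := leaf(b); substituting into the remaining equation gives: h(2, leaf(b)) = x2.
Bind x2 := h(2, leaf(b)).
Applying the MGU to either side gives leaf(h(h(leaf(b), unit), leaf(h(leaf(b), h(2, leaf(b)))))).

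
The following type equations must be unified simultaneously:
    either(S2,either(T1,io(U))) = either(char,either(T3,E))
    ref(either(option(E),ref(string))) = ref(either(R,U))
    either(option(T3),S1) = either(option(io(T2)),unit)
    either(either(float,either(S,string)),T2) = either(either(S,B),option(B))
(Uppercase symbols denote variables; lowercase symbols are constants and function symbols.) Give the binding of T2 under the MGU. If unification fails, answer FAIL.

Decompose either/2: S2 = char,  either(T1,io(U)) = either(T3,E).
Bind S2 := char; no other remaining equation mentions S2.
Decompose either/2: T1 = T3,  io(U) = E.
Bind T1 := T3; no other remaining equation mentions T1.
Bind E := io(U); substituting into the one remaining equation that mentions E gives: ref(either(option(io(U)),ref(string))) = ref(either(R,U)).
Decompose ref/1: either(option(io(U)),ref(string)) = either(R,U).
Decompose either/2: option(io(U)) = R,  ref(string) = U.
Bind R := option(io(U)); no other remaining equation mentions R.
Bind U := ref(string); no other remaining equation mentions U. Substituting into the earlier bindings gives E := io(ref(string)), R := option(io(ref(string))).
Decompose either/2: option(T3) = option(io(T2)),  S1 = unit.
Decompose option/1: T3 = io(T2).
Bind T3 := io(T2); no other remaining equation mentions T3. Substituting into the earlier binding gives T1 := io(T2).
Bind S1 := unit; no other remaining equation mentions S1.
Decompose either/2: either(float,either(S,string)) = either(S,B),  T2 = option(B).
Decompose either/2: float = S,  either(S,string) = B.
Bind S := float; substituting into the one remaining equation that mentions S gives: either(float,string) = B.
Bind B := either(float,string); substituting into the remaining equation gives: T2 = option(either(float,string)).
Bind T2 := option(either(float,string)). Substituting into the earlier bindings gives T1 := io(option(either(float,string))), T3 := io(option(either(float,string))).
MGU = { S2 := char, T1 := io(option(either(float,string))), E := io(ref(string)), R := option(io(ref(string))), U := ref(string), T3 := io(option(either(float,string))), S1 := unit, S := float, B := either(float,string), T2 := option(either(float,string)) }, so T2 := option(either(float,string)).

option(either(float,string))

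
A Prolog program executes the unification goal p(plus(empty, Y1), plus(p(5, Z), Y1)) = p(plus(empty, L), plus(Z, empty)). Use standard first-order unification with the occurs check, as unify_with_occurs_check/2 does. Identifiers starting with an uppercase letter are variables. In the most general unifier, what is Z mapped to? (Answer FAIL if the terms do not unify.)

FAIL

Decompose p/2: plus(empty, Y1) = plus(empty, L),  plus(p(5, Z), Y1) = plus(Z, empty).
Decompose plus/2: empty = empty,  Y1 = L.
Delete trivial equation empty = empty.
Bind Y1 := L; substituting into the remaining equation gives: plus(p(5, Z), L) = plus(Z, empty).
Decompose plus/2: p(5, Z) = Z,  L = empty.
Occurs check fails: Z occurs in p(5, Z); the equation Z = p(5, Z) has no finite solution.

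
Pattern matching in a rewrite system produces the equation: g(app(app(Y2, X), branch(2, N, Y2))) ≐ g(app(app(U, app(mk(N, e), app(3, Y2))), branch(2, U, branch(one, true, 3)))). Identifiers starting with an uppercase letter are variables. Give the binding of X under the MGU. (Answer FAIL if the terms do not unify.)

Decompose g/1: app(app(Y2, X), branch(2, N, Y2)) ≐ app(app(U, app(mk(N, e), app(3, Y2))), branch(2, U, branch(one, true, 3))).
Decompose app/2: app(Y2, X) ≐ app(U, app(mk(N, e), app(3, Y2))),  branch(2, N, Y2) ≐ branch(2, U, branch(one, true, 3)).
Decompose app/2: Y2 ≐ U,  X ≐ app(mk(N, e), app(3, Y2)).
Bind Y2 := U; substituting into the remaining equations gives: X ≐ app(mk(N, e), app(3, U)),  branch(2, N, U) ≐ branch(2, U, branch(one, true, 3)).
Bind X := app(mk(N, e), app(3, U)); no other remaining equation mentions X.
Decompose branch/3: 2 ≐ 2,  N ≐ U,  U ≐ branch(one, true, 3).
Delete trivial equation 2 ≐ 2.
Bind N := U; no other remaining equation mentions N. Substituting into the earlier binding gives X := app(mk(U, e), app(3, U)).
Bind U := branch(one, true, 3). Substituting into the earlier bindings gives Y2 := branch(one, true, 3), X := app(mk(branch(one, true, 3), e), app(3, branch(one, true, 3))), N := branch(one, true, 3).
MGU = { Y2 -> branch(one, true, 3), X -> app(mk(branch(one, true, 3), e), app(3, branch(one, true, 3))), N -> branch(one, true, 3), U -> branch(one, true, 3) }, so X -> app(mk(branch(one, true, 3), e), app(3, branch(one, true, 3))).

app(mk(branch(one, true, 3), e), app(3, branch(one, true, 3)))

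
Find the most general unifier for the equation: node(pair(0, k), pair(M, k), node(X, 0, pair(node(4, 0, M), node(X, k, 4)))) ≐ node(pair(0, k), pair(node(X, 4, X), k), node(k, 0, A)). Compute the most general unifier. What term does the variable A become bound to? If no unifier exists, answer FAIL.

Decompose node/3: pair(0, k) ≐ pair(0, k),  pair(M, k) ≐ pair(node(X, 4, X), k),  node(X, 0, pair(node(4, 0, M), node(X, k, 4))) ≐ node(k, 0, A).
Delete trivial equation pair(0, k) ≐ pair(0, k).
Decompose pair/2: M ≐ node(X, 4, X),  k ≐ k.
Bind M := node(X, 4, X); substituting into the one remaining equation that mentions M gives: node(X, 0, pair(node(4, 0, node(X, 4, X)), node(X, k, 4))) ≐ node(k, 0, A).
Delete trivial equation k ≐ k.
Decompose node/3: X ≐ k,  0 ≐ 0,  pair(node(4, 0, node(X, 4, X)), node(X, k, 4)) ≐ A.
Bind X := k; substituting into the one remaining equation that mentions X gives: pair(node(4, 0, node(k, 4, k)), node(k, k, 4)) ≐ A. Substituting into the earlier binding gives M := node(k, 4, k).
Delete trivial equation 0 ≐ 0.
Bind A := pair(node(4, 0, node(k, 4, k)), node(k, k, 4)).
MGU = { M := node(k, 4, k), X := k, A := pair(node(4, 0, node(k, 4, k)), node(k, k, 4)) }, so A := pair(node(4, 0, node(k, 4, k)), node(k, k, 4)).

pair(node(4, 0, node(k, 4, k)), node(k, k, 4))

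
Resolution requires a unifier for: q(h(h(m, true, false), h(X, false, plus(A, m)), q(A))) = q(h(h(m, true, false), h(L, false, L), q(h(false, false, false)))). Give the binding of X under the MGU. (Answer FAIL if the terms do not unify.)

plus(h(false, false, false), m)

Decompose q/1: h(h(m, true, false), h(X, false, plus(A, m)), q(A)) = h(h(m, true, false), h(L, false, L), q(h(false, false, false))).
Decompose h/3: h(m, true, false) = h(m, true, false),  h(X, false, plus(A, m)) = h(L, false, L),  q(A) = q(h(false, false, false)).
Delete trivial equation h(m, true, false) = h(m, true, false).
Decompose h/3: X = L,  false = false,  plus(A, m) = L.
Bind X := L; no other remaining equation mentions X.
Delete trivial equation false = false.
Bind L := plus(A, m); no other remaining equation mentions L. Substituting into the earlier binding gives X := plus(A, m).
Decompose q/1: A = h(false, false, false).
Bind A := h(false, false, false). Substituting into the earlier bindings gives X := plus(h(false, false, false), m), L := plus(h(false, false, false), m).
MGU = { X -> plus(h(false, false, false), m), L -> plus(h(false, false, false), m), A -> h(false, false, false) }, so X -> plus(h(false, false, false), m).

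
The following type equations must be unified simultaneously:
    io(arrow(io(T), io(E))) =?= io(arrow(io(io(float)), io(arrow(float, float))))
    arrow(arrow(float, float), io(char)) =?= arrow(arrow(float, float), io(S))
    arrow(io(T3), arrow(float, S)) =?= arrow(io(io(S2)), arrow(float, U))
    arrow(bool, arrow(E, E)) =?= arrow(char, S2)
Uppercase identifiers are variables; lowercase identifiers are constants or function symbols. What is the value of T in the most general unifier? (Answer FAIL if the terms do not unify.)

FAIL

Decompose io/1: arrow(io(T), io(E)) =?= arrow(io(io(float)), io(arrow(float, float))).
Decompose arrow/2: io(T) =?= io(io(float)),  io(E) =?= io(arrow(float, float)).
Decompose io/1: T =?= io(float).
Bind T := io(float); no other remaining equation mentions T.
Decompose io/1: E =?= arrow(float, float).
Bind E := arrow(float, float); substituting into the one remaining equation that mentions E gives: arrow(bool, arrow(arrow(float, float), arrow(float, float))) =?= arrow(char, S2).
Decompose arrow/2: arrow(float, float) =?= arrow(float, float),  io(char) =?= io(S).
Delete trivial equation arrow(float, float) =?= arrow(float, float).
Decompose io/1: char =?= S.
Bind S := char; substituting into the one remaining equation that mentions S gives: arrow(io(T3), arrow(float, char)) =?= arrow(io(io(S2)), arrow(float, U)).
Decompose arrow/2: io(T3) =?= io(io(S2)),  arrow(float, char) =?= arrow(float, U).
Decompose io/1: T3 =?= io(S2).
Bind T3 := io(S2); no other remaining equation mentions T3.
Decompose arrow/2: float =?= float,  char =?= U.
Delete trivial equation float =?= float.
Bind U := char; no other remaining equation mentions U.
Decompose arrow/2: bool =?= char,  arrow(arrow(float, float), arrow(float, float)) =?= S2.
Clash: constants bool and char differ; no unifier exists.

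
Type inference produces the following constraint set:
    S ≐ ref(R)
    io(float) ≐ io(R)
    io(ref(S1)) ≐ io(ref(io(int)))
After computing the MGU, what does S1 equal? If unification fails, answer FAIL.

Bind S := ref(R); no other remaining equation mentions S.
Decompose io/1: float ≐ R.
Bind R := float; no other remaining equation mentions R. Substituting into the earlier binding gives S := ref(float).
Decompose io/1: ref(S1) ≐ ref(io(int)).
Decompose ref/1: S1 ≐ io(int).
Bind S1 := io(int).
MGU = { S -> ref(float), R -> float, S1 -> io(int) }, so S1 -> io(int).

io(int)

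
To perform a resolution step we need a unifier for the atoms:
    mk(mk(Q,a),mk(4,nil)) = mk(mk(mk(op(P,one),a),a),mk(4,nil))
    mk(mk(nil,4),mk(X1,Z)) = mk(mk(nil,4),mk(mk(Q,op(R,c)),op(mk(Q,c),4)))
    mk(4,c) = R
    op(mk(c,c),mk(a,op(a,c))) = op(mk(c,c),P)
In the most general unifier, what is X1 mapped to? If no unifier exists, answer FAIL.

mk(mk(op(mk(a,op(a,c)),one),a),op(mk(4,c),c))

Decompose mk/2: mk(Q,a) = mk(mk(op(P,one),a),a),  mk(4,nil) = mk(4,nil).
Decompose mk/2: Q = mk(op(P,one),a),  a = a.
Bind Q := mk(op(P,one),a); substituting into the one remaining equation that mentions Q gives: mk(mk(nil,4),mk(X1,Z)) = mk(mk(nil,4),mk(mk(mk(op(P,one),a),op(R,c)),op(mk(mk(op(P,one),a),c),4))).
Delete trivial equation a = a.
Delete trivial equation mk(4,nil) = mk(4,nil).
Decompose mk/2: mk(nil,4) = mk(nil,4),  mk(X1,Z) = mk(mk(mk(op(P,one),a),op(R,c)),op(mk(mk(op(P,one),a),c),4)).
Delete trivial equation mk(nil,4) = mk(nil,4).
Decompose mk/2: X1 = mk(mk(op(P,one),a),op(R,c)),  Z = op(mk(mk(op(P,one),a),c),4).
Bind X1 := mk(mk(op(P,one),a),op(R,c)); no other remaining equation mentions X1.
Bind Z := op(mk(mk(op(P,one),a),c),4); no other remaining equation mentions Z.
Bind R := mk(4,c); no other remaining equation mentions R. Substituting into the earlier binding gives X1 := mk(mk(op(P,one),a),op(mk(4,c),c)).
Decompose op/2: mk(c,c) = mk(c,c),  mk(a,op(a,c)) = P.
Delete trivial equation mk(c,c) = mk(c,c).
Bind P := mk(a,op(a,c)). Substituting into the earlier bindings gives Q := mk(op(mk(a,op(a,c)),one),a), X1 := mk(mk(op(mk(a,op(a,c)),one),a),op(mk(4,c),c)), Z := op(mk(mk(op(mk(a,op(a,c)),one),a),c),4).
MGU = { Q -> mk(op(mk(a,op(a,c)),one),a), X1 -> mk(mk(op(mk(a,op(a,c)),one),a),op(mk(4,c),c)), Z -> op(mk(mk(op(mk(a,op(a,c)),one),a),c),4), R -> mk(4,c), P -> mk(a,op(a,c)) }, so X1 -> mk(mk(op(mk(a,op(a,c)),one),a),op(mk(4,c),c)).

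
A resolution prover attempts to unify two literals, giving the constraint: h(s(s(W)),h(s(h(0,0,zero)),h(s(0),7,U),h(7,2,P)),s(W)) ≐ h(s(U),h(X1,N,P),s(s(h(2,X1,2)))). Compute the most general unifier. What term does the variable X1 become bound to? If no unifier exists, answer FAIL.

Decompose h/3: s(s(W)) ≐ s(U),  h(s(h(0,0,zero)),h(s(0),7,U),h(7,2,P)) ≐ h(X1,N,P),  s(W) ≐ s(s(h(2,X1,2))).
Decompose s/1: s(W) ≐ U.
Bind U := s(W); substituting into the one remaining equation that mentions U gives: h(s(h(0,0,zero)),h(s(0),7,s(W)),h(7,2,P)) ≐ h(X1,N,P).
Decompose h/3: s(h(0,0,zero)) ≐ X1,  h(s(0),7,s(W)) ≐ N,  h(7,2,P) ≐ P.
Bind X1 := s(h(0,0,zero)); substituting into the one remaining equation that mentions X1 gives: s(W) ≐ s(s(h(2,s(h(0,0,zero)),2))).
Bind N := h(s(0),7,s(W)); no other remaining equation mentions N.
Occurs check fails: P occurs in h(7,2,P); the equation P ≐ h(7,2,P) has no finite solution.

FAIL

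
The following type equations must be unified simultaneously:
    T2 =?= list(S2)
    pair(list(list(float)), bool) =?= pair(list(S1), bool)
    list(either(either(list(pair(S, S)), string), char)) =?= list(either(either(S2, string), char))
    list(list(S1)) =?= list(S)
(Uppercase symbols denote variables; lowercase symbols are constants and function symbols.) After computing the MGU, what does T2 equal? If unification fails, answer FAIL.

Bind T2 := list(S2); no other remaining equation mentions T2.
Decompose pair/2: list(list(float)) =?= list(S1),  bool =?= bool.
Decompose list/1: list(float) =?= S1.
Bind S1 := list(float); substituting into the one remaining equation that mentions S1 gives: list(list(list(float))) =?= list(S).
Delete trivial equation bool =?= bool.
Decompose list/1: either(either(list(pair(S, S)), string), char) =?= either(either(S2, string), char).
Decompose either/2: either(list(pair(S, S)), string) =?= either(S2, string),  char =?= char.
Decompose either/2: list(pair(S, S)) =?= S2,  string =?= string.
Bind S2 := list(pair(S, S)); no other remaining equation mentions S2. Substituting into the earlier binding gives T2 := list(list(pair(S, S))).
Delete trivial equation string =?= string.
Delete trivial equation char =?= char.
Decompose list/1: list(list(float)) =?= S.
Bind S := list(list(float)). Substituting into the earlier bindings gives T2 := list(list(pair(list(list(float)), list(list(float))))), S2 := list(pair(list(list(float)), list(list(float)))).
MGU = { T2 ↦ list(list(pair(list(list(float)), list(list(float))))), S1 ↦ list(float), S2 ↦ list(pair(list(list(float)), list(list(float)))), S ↦ list(list(float)) }, so T2 ↦ list(list(pair(list(list(float)), list(list(float))))).

list(list(pair(list(list(float)), list(list(float)))))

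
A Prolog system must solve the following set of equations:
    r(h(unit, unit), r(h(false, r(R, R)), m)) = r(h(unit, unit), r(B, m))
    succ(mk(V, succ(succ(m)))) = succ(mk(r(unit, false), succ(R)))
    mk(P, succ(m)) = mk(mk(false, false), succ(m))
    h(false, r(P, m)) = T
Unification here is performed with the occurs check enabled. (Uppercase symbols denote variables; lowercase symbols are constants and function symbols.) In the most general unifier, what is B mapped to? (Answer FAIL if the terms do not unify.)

h(false, r(succ(m), succ(m)))

Decompose r/2: h(unit, unit) = h(unit, unit),  r(h(false, r(R, R)), m) = r(B, m).
Delete trivial equation h(unit, unit) = h(unit, unit).
Decompose r/2: h(false, r(R, R)) = B,  m = m.
Bind B := h(false, r(R, R)); no other remaining equation mentions B.
Delete trivial equation m = m.
Decompose succ/1: mk(V, succ(succ(m))) = mk(r(unit, false), succ(R)).
Decompose mk/2: V = r(unit, false),  succ(succ(m)) = succ(R).
Bind V := r(unit, false); no other remaining equation mentions V.
Decompose succ/1: succ(m) = R.
Bind R := succ(m); no other remaining equation mentions R. Substituting into the earlier binding gives B := h(false, r(succ(m), succ(m))).
Decompose mk/2: P = mk(false, false),  succ(m) = succ(m).
Bind P := mk(false, false); substituting into the one remaining equation that mentions P gives: h(false, r(mk(false, false), m)) = T.
Delete trivial equation succ(m) = succ(m).
Bind T := h(false, r(mk(false, false), m)).
MGU = { B -> h(false, r(succ(m), succ(m))), V -> r(unit, false), R -> succ(m), P -> mk(false, false), T -> h(false, r(mk(false, false), m)) }, so B -> h(false, r(succ(m), succ(m))).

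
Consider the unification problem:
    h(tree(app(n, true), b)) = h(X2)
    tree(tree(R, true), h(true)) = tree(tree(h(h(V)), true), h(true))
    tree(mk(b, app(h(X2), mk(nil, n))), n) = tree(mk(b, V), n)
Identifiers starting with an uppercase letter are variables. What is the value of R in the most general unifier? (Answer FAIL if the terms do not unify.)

Decompose h/1: tree(app(n, true), b) = X2.
Bind X2 := tree(app(n, true), b); substituting into the one remaining equation that mentions X2 gives: tree(mk(b, app(h(tree(app(n, true), b)), mk(nil, n))), n) = tree(mk(b, V), n).
Decompose tree/2: tree(R, true) = tree(h(h(V)), true),  h(true) = h(true).
Decompose tree/2: R = h(h(V)),  true = true.
Bind R := h(h(V)); no other remaining equation mentions R.
Delete trivial equation true = true.
Delete trivial equation h(true) = h(true).
Decompose tree/2: mk(b, app(h(tree(app(n, true), b)), mk(nil, n))) = mk(b, V),  n = n.
Decompose mk/2: b = b,  app(h(tree(app(n, true), b)), mk(nil, n)) = V.
Delete trivial equation b = b.
Bind V := app(h(tree(app(n, true), b)), mk(nil, n)); no other remaining equation mentions V. Substituting into the earlier binding gives R := h(h(app(h(tree(app(n, true), b)), mk(nil, n)))).
Delete trivial equation n = n.
MGU = { X2 -> tree(app(n, true), b), R -> h(h(app(h(tree(app(n, true), b)), mk(nil, n)))), V -> app(h(tree(app(n, true), b)), mk(nil, n)) }, so R -> h(h(app(h(tree(app(n, true), b)), mk(nil, n)))).

h(h(app(h(tree(app(n, true), b)), mk(nil, n))))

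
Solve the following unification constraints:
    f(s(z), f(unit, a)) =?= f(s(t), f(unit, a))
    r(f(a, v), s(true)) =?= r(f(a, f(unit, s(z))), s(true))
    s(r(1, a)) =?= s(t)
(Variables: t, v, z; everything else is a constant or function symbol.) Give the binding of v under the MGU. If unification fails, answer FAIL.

f(unit, s(r(1, a)))

Decompose f/2: s(z) =?= s(t),  f(unit, a) =?= f(unit, a).
Decompose s/1: z =?= t.
Bind z := t; substituting into the one remaining equation that mentions z gives: r(f(a, v), s(true)) =?= r(f(a, f(unit, s(t))), s(true)).
Delete trivial equation f(unit, a) =?= f(unit, a).
Decompose r/2: f(a, v) =?= f(a, f(unit, s(t))),  s(true) =?= s(true).
Decompose f/2: a =?= a,  v =?= f(unit, s(t)).
Delete trivial equation a =?= a.
Bind v := f(unit, s(t)); no other remaining equation mentions v.
Delete trivial equation s(true) =?= s(true).
Decompose s/1: r(1, a) =?= t.
Bind t := r(1, a). Substituting into the earlier bindings gives z := r(1, a), v := f(unit, s(r(1, a))).
MGU = { z := r(1, a), v := f(unit, s(r(1, a))), t := r(1, a) }, so v := f(unit, s(r(1, a))).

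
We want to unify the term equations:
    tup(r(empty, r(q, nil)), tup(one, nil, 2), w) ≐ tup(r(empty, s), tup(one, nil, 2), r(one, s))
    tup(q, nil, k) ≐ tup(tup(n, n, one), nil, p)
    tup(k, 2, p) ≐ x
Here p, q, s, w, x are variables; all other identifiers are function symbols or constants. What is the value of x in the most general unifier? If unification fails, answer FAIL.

tup(k, 2, k)

Decompose tup/3: r(empty, r(q, nil)) ≐ r(empty, s),  tup(one, nil, 2) ≐ tup(one, nil, 2),  w ≐ r(one, s).
Decompose r/2: empty ≐ empty,  r(q, nil) ≐ s.
Delete trivial equation empty ≐ empty.
Bind s := r(q, nil); substituting into the one remaining equation that mentions s gives: w ≐ r(one, r(q, nil)).
Delete trivial equation tup(one, nil, 2) ≐ tup(one, nil, 2).
Bind w := r(one, r(q, nil)); no other remaining equation mentions w.
Decompose tup/3: q ≐ tup(n, n, one),  nil ≐ nil,  k ≐ p.
Bind q := tup(n, n, one); no other remaining equation mentions q. Substituting into the earlier bindings gives s := r(tup(n, n, one), nil), w := r(one, r(tup(n, n, one), nil)).
Delete trivial equation nil ≐ nil.
Bind p := k; substituting into the remaining equation gives: tup(k, 2, k) ≐ x.
Bind x := tup(k, 2, k).
MGU = { s -> r(tup(n, n, one), nil), w -> r(one, r(tup(n, n, one), nil)), q -> tup(n, n, one), p -> k, x -> tup(k, 2, k) }, so x -> tup(k, 2, k).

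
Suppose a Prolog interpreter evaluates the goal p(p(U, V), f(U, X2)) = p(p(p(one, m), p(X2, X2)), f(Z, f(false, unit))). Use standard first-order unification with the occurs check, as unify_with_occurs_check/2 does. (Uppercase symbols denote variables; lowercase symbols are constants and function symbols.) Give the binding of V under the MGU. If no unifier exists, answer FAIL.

p(f(false, unit), f(false, unit))

Decompose p/2: p(U, V) = p(p(one, m), p(X2, X2)),  f(U, X2) = f(Z, f(false, unit)).
Decompose p/2: U = p(one, m),  V = p(X2, X2).
Bind U := p(one, m); substituting into the one remaining equation that mentions U gives: f(p(one, m), X2) = f(Z, f(false, unit)).
Bind V := p(X2, X2); no other remaining equation mentions V.
Decompose f/2: p(one, m) = Z,  X2 = f(false, unit).
Bind Z := p(one, m); no other remaining equation mentions Z.
Bind X2 := f(false, unit). Substituting into the earlier binding gives V := p(f(false, unit), f(false, unit)).
MGU = { U -> p(one, m), V -> p(f(false, unit), f(false, unit)), Z -> p(one, m), X2 -> f(false, unit) }, so V -> p(f(false, unit), f(false, unit)).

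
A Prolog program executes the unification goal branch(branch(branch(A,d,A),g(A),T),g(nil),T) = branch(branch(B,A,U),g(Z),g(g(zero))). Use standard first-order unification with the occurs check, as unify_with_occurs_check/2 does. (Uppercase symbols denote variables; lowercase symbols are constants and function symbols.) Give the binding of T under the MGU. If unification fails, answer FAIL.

Decompose branch/3: branch(branch(A,d,A),g(A),T) = branch(B,A,U),  g(nil) = g(Z),  T = g(g(zero)).
Decompose branch/3: branch(A,d,A) = B,  g(A) = A,  T = U.
Bind B := branch(A,d,A); no other remaining equation mentions B.
Occurs check fails: A occurs in g(A); the equation A = g(A) has no finite solution.

FAIL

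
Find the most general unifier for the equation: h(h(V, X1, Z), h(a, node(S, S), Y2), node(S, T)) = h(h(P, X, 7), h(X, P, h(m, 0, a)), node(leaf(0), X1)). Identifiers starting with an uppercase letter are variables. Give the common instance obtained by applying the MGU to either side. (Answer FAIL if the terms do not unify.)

Decompose h/3: h(V, X1, Z) = h(P, X, 7),  h(a, node(S, S), Y2) = h(X, P, h(m, 0, a)),  node(S, T) = node(leaf(0), X1).
Decompose h/3: V = P,  X1 = X,  Z = 7.
Bind V := P; no other remaining equation mentions V.
Bind X1 := X; substituting into the one remaining equation that mentions X1 gives: node(S, T) = node(leaf(0), X).
Bind Z := 7; no other remaining equation mentions Z.
Decompose h/3: a = X,  node(S, S) = P,  Y2 = h(m, 0, a).
Bind X := a; substituting into the one remaining equation that mentions X gives: node(S, T) = node(leaf(0), a). Substituting into the earlier binding gives X1 := a.
Bind P := node(S, S); no other remaining equation mentions P. Substituting into the earlier binding gives V := node(S, S).
Bind Y2 := h(m, 0, a); no other remaining equation mentions Y2.
Decompose node/2: S = leaf(0),  T = a.
Bind S := leaf(0); no other remaining equation mentions S. Substituting into the earlier bindings gives V := node(leaf(0), leaf(0)), P := node(leaf(0), leaf(0)).
Bind T := a.
Applying the MGU to either side gives h(h(node(leaf(0), leaf(0)), a, 7), h(a, node(leaf(0), leaf(0)), h(m, 0, a)), node(leaf(0), a)).

h(h(node(leaf(0), leaf(0)), a, 7), h(a, node(leaf(0), leaf(0)), h(m, 0, a)), node(leaf(0), a))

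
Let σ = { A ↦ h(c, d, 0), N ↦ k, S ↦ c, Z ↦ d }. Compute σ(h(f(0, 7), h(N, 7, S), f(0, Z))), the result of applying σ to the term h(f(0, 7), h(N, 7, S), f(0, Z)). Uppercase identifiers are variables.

Replace each occurrence of N with k.
Replace each occurrence of S with c.
Replace each occurrence of Z with d.
Result: h(f(0, 7), h(k, 7, c), f(0, d)).

h(f(0, 7), h(k, 7, c), f(0, d))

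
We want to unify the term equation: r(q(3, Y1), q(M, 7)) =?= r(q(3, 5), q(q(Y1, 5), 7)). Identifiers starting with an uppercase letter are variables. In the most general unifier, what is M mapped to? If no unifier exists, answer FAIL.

q(5, 5)

Decompose r/2: q(3, Y1) =?= q(3, 5),  q(M, 7) =?= q(q(Y1, 5), 7).
Decompose q/2: 3 =?= 3,  Y1 =?= 5.
Delete trivial equation 3 =?= 3.
Bind Y1 := 5; substituting into the remaining equation gives: q(M, 7) =?= q(q(5, 5), 7).
Decompose q/2: M =?= q(5, 5),  7 =?= 7.
Bind M := q(5, 5); no other remaining equation mentions M.
Delete trivial equation 7 =?= 7.
MGU = { Y1 ↦ 5, M ↦ q(5, 5) }, so M ↦ q(5, 5).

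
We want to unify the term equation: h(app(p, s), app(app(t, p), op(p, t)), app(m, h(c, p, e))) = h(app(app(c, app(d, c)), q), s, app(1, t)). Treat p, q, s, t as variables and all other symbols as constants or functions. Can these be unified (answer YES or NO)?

Decompose h/3: app(p, s) = app(app(c, app(d, c)), q),  app(app(t, p), op(p, t)) = s,  app(m, h(c, p, e)) = app(1, t).
Decompose app/2: p = app(c, app(d, c)),  s = q.
Bind p := app(c, app(d, c)); substituting into the 2 remaining equations that mention p gives: app(app(t, app(c, app(d, c))), op(app(c, app(d, c)), t)) = s,  app(m, h(c, app(c, app(d, c)), e)) = app(1, t).
Bind s := q; substituting into the one remaining equation that mentions s gives: app(app(t, app(c, app(d, c))), op(app(c, app(d, c)), t)) = q.
Bind q := app(app(t, app(c, app(d, c))), op(app(c, app(d, c)), t)); no other remaining equation mentions q. Substituting into the earlier binding gives s := app(app(t, app(c, app(d, c))), op(app(c, app(d, c)), t)).
Decompose app/2: m = 1,  h(c, app(c, app(d, c)), e) = t.
Clash: constants m and 1 differ; no unifier exists.

NO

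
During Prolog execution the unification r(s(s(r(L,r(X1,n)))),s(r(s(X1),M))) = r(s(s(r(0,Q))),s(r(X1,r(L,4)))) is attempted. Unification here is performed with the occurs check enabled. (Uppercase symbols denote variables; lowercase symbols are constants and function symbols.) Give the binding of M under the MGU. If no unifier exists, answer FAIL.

FAIL

Decompose r/2: s(s(r(L,r(X1,n)))) = s(s(r(0,Q))),  s(r(s(X1),M)) = s(r(X1,r(L,4))).
Decompose s/1: s(r(L,r(X1,n))) = s(r(0,Q)).
Decompose s/1: r(L,r(X1,n)) = r(0,Q).
Decompose r/2: L = 0,  r(X1,n) = Q.
Bind L := 0; substituting into the one remaining equation that mentions L gives: s(r(s(X1),M)) = s(r(X1,r(0,4))).
Bind Q := r(X1,n); no other remaining equation mentions Q.
Decompose s/1: r(s(X1),M) = r(X1,r(0,4)).
Decompose r/2: s(X1) = X1,  M = r(0,4).
Occurs check fails: X1 occurs in s(X1); the equation X1 = s(X1) has no finite solution.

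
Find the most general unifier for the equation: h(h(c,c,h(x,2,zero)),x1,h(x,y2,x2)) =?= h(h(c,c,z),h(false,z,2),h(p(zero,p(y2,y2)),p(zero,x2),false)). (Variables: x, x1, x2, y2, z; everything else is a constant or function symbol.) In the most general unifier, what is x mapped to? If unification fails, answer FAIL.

Decompose h/3: h(c,c,h(x,2,zero)) =?= h(c,c,z),  x1 =?= h(false,z,2),  h(x,y2,x2) =?= h(p(zero,p(y2,y2)),p(zero,x2),false).
Decompose h/3: c =?= c,  c =?= c,  h(x,2,zero) =?= z.
Delete trivial equation c =?= c.
Delete trivial equation c =?= c.
Bind z := h(x,2,zero); substituting into the one remaining equation that mentions z gives: x1 =?= h(false,h(x,2,zero),2).
Bind x1 := h(false,h(x,2,zero),2); no other remaining equation mentions x1.
Decompose h/3: x =?= p(zero,p(y2,y2)),  y2 =?= p(zero,x2),  x2 =?= false.
Bind x := p(zero,p(y2,y2)); no other remaining equation mentions x. Substituting into the earlier bindings gives z := h(p(zero,p(y2,y2)),2,zero), x1 := h(false,h(p(zero,p(y2,y2)),2,zero),2).
Bind y2 := p(zero,x2); no other remaining equation mentions y2. Substituting into the earlier bindings gives z := h(p(zero,p(p(zero,x2),p(zero,x2))),2,zero), x1 := h(false,h(p(zero,p(p(zero,x2),p(zero,x2))),2,zero),2), x := p(zero,p(p(zero,x2),p(zero,x2))).
Bind x2 := false. Substituting into the earlier bindings gives z := h(p(zero,p(p(zero,false),p(zero,false))),2,zero), x1 := h(false,h(p(zero,p(p(zero,false),p(zero,false))),2,zero),2), x := p(zero,p(p(zero,false),p(zero,false))), y2 := p(zero,false).
MGU = { z ↦ h(p(zero,p(p(zero,false),p(zero,false))),2,zero), x1 ↦ h(false,h(p(zero,p(p(zero,false),p(zero,false))),2,zero),2), x ↦ p(zero,p(p(zero,false),p(zero,false))), y2 ↦ p(zero,false), x2 ↦ false }, so x ↦ p(zero,p(p(zero,false),p(zero,false))).

p(zero,p(p(zero,false),p(zero,false)))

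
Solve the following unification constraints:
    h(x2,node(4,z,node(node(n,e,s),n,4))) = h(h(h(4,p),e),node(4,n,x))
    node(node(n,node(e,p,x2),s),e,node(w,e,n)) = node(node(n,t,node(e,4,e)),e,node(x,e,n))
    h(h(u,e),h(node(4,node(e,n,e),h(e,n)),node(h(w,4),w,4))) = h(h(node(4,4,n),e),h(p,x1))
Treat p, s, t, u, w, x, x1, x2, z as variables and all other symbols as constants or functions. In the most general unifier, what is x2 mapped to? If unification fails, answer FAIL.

h(h(4,node(4,node(e,n,e),h(e,n))),e)

Decompose h/2: x2 = h(h(4,p),e),  node(4,z,node(node(n,e,s),n,4)) = node(4,n,x).
Bind x2 := h(h(4,p),e); substituting into the one remaining equation that mentions x2 gives: node(node(n,node(e,p,h(h(4,p),e)),s),e,node(w,e,n)) = node(node(n,t,node(e,4,e)),e,node(x,e,n)).
Decompose node/3: 4 = 4,  z = n,  node(node(n,e,s),n,4) = x.
Delete trivial equation 4 = 4.
Bind z := n; no other remaining equation mentions z.
Bind x := node(node(n,e,s),n,4); substituting into the one remaining equation that mentions x gives: node(node(n,node(e,p,h(h(4,p),e)),s),e,node(w,e,n)) = node(node(n,t,node(e,4,e)),e,node(node(node(n,e,s),n,4),e,n)).
Decompose node/3: node(n,node(e,p,h(h(4,p),e)),s) = node(n,t,node(e,4,e)),  e = e,  node(w,e,n) = node(node(node(n,e,s),n,4),e,n).
Decompose node/3: n = n,  node(e,p,h(h(4,p),e)) = t,  s = node(e,4,e).
Delete trivial equation n = n.
Bind t := node(e,p,h(h(4,p),e)); no other remaining equation mentions t.
Bind s := node(e,4,e); substituting into the one remaining equation that mentions s gives: node(w,e,n) = node(node(node(n,e,node(e,4,e)),n,4),e,n). Substituting into the earlier binding gives x := node(node(n,e,node(e,4,e)),n,4).
Delete trivial equation e = e.
Decompose node/3: w = node(node(n,e,node(e,4,e)),n,4),  e = e,  n = n.
Bind w := node(node(n,e,node(e,4,e)),n,4); substituting into the one remaining equation that mentions w gives: h(h(u,e),h(node(4,node(e,n,e),h(e,n)),node(h(node(node(n,e,node(e,4,e)),n,4),4),node(node(n,e,node(e,4,e)),n,4),4))) = h(h(node(4,4,n),e),h(p,x1)).
Delete trivial equation e = e.
Delete trivial equation n = n.
Decompose h/2: h(u,e) = h(node(4,4,n),e),  h(node(4,node(e,n,e),h(e,n)),node(h(node(node(n,e,node(e,4,e)),n,4),4),node(node(n,e,node(e,4,e)),n,4),4)) = h(p,x1).
Decompose h/2: u = node(4,4,n),  e = e.
Bind u := node(4,4,n); no other remaining equation mentions u.
Delete trivial equation e = e.
Decompose h/2: node(4,node(e,n,e),h(e,n)) = p,  node(h(node(node(n,e,node(e,4,e)),n,4),4),node(node(n,e,node(e,4,e)),n,4),4) = x1.
Bind p := node(4,node(e,n,e),h(e,n)); no other remaining equation mentions p. Substituting into the earlier bindings gives x2 := h(h(4,node(4,node(e,n,e),h(e,n))),e), t := node(e,node(4,node(e,n,e),h(e,n)),h(h(4,node(4,node(e,n,e),h(e,n))),e)).
Bind x1 := node(h(node(node(n,e,node(e,4,e)),n,4),4),node(node(n,e,node(e,4,e)),n,4),4).
MGU = { x2 ↦ h(h(4,node(4,node(e,n,e),h(e,n))),e), z ↦ n, x ↦ node(node(n,e,node(e,4,e)),n,4), t ↦ node(e,node(4,node(e,n,e),h(e,n)),h(h(4,node(4,node(e,n,e),h(e,n))),e)), s ↦ node(e,4,e), w ↦ node(node(n,e,node(e,4,e)),n,4), u ↦ node(4,4,n), p ↦ node(4,node(e,n,e),h(e,n)), x1 ↦ node(h(node(node(n,e,node(e,4,e)),n,4),4),node(node(n,e,node(e,4,e)),n,4),4) }, so x2 ↦ h(h(4,node(4,node(e,n,e),h(e,n))),e).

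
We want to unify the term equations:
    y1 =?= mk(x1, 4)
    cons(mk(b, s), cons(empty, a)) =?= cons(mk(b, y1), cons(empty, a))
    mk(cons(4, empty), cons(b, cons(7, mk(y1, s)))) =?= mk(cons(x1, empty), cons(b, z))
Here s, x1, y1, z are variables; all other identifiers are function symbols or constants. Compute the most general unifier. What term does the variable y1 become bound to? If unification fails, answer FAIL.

mk(4, 4)

Bind y1 := mk(x1, 4); substituting into the remaining equations gives: cons(mk(b, s), cons(empty, a)) =?= cons(mk(b, mk(x1, 4)), cons(empty, a)),  mk(cons(4, empty), cons(b, cons(7, mk(mk(x1, 4), s)))) =?= mk(cons(x1, empty), cons(b, z)).
Decompose cons/2: mk(b, s) =?= mk(b, mk(x1, 4)),  cons(empty, a) =?= cons(empty, a).
Decompose mk/2: b =?= b,  s =?= mk(x1, 4).
Delete trivial equation b =?= b.
Bind s := mk(x1, 4); substituting into the one remaining equation that mentions s gives: mk(cons(4, empty), cons(b, cons(7, mk(mk(x1, 4), mk(x1, 4))))) =?= mk(cons(x1, empty), cons(b, z)).
Delete trivial equation cons(empty, a) =?= cons(empty, a).
Decompose mk/2: cons(4, empty) =?= cons(x1, empty),  cons(b, cons(7, mk(mk(x1, 4), mk(x1, 4)))) =?= cons(b, z).
Decompose cons/2: 4 =?= x1,  empty =?= empty.
Bind x1 := 4; substituting into the one remaining equation that mentions x1 gives: cons(b, cons(7, mk(mk(4, 4), mk(4, 4)))) =?= cons(b, z). Substituting into the earlier bindings gives y1 := mk(4, 4), s := mk(4, 4).
Delete trivial equation empty =?= empty.
Decompose cons/2: b =?= b,  cons(7, mk(mk(4, 4), mk(4, 4))) =?= z.
Delete trivial equation b =?= b.
Bind z := cons(7, mk(mk(4, 4), mk(4, 4))).
MGU = { y1 ↦ mk(4, 4), s ↦ mk(4, 4), x1 ↦ 4, z ↦ cons(7, mk(mk(4, 4), mk(4, 4))) }, so y1 ↦ mk(4, 4).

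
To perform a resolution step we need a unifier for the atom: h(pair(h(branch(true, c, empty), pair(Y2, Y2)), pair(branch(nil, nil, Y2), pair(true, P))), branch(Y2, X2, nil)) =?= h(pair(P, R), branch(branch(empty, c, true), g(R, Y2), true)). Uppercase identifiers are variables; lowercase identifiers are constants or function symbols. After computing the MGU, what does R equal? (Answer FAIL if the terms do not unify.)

Decompose h/2: pair(h(branch(true, c, empty), pair(Y2, Y2)), pair(branch(nil, nil, Y2), pair(true, P))) =?= pair(P, R),  branch(Y2, X2, nil) =?= branch(branch(empty, c, true), g(R, Y2), true).
Decompose pair/2: h(branch(true, c, empty), pair(Y2, Y2)) =?= P,  pair(branch(nil, nil, Y2), pair(true, P)) =?= R.
Bind P := h(branch(true, c, empty), pair(Y2, Y2)); substituting into the one remaining equation that mentions P gives: pair(branch(nil, nil, Y2), pair(true, h(branch(true, c, empty), pair(Y2, Y2)))) =?= R.
Bind R := pair(branch(nil, nil, Y2), pair(true, h(branch(true, c, empty), pair(Y2, Y2)))); substituting into the remaining equation gives: branch(Y2, X2, nil) =?= branch(branch(empty, c, true), g(pair(branch(nil, nil, Y2), pair(true, h(branch(true, c, empty), pair(Y2, Y2)))), Y2), true).
Decompose branch/3: Y2 =?= branch(empty, c, true),  X2 =?= g(pair(branch(nil, nil, Y2), pair(true, h(branch(true, c, empty), pair(Y2, Y2)))), Y2),  nil =?= true.
Bind Y2 := branch(empty, c, true); substituting into the one remaining equation that mentions Y2 gives: X2 =?= g(pair(branch(nil, nil, branch(empty, c, true)), pair(true, h(branch(true, c, empty), pair(branch(empty, c, true), branch(empty, c, true))))), branch(empty, c, true)). Substituting into the earlier bindings gives P := h(branch(true, c, empty), pair(branch(empty, c, true), branch(empty, c, true))), R := pair(branch(nil, nil, branch(empty, c, true)), pair(true, h(branch(true, c, empty), pair(branch(empty, c, true), branch(empty, c, true))))).
Bind X2 := g(pair(branch(nil, nil, branch(empty, c, true)), pair(true, h(branch(true, c, empty), pair(branch(empty, c, true), branch(empty, c, true))))), branch(empty, c, true)); no other remaining equation mentions X2.
Clash: constants nil and true differ; no unifier exists.

FAIL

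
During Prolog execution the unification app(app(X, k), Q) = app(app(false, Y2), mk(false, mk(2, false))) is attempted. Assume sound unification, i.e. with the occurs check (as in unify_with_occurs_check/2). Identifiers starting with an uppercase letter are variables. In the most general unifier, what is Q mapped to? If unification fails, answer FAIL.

Decompose app/2: app(X, k) = app(false, Y2),  Q = mk(false, mk(2, false)).
Decompose app/2: X = false,  k = Y2.
Bind X := false; no other remaining equation mentions X.
Bind Y2 := k; no other remaining equation mentions Y2.
Bind Q := mk(false, mk(2, false)).
MGU = { X = false, Y2 = k, Q = mk(false, mk(2, false)) }, so Q = mk(false, mk(2, false)).

mk(false, mk(2, false))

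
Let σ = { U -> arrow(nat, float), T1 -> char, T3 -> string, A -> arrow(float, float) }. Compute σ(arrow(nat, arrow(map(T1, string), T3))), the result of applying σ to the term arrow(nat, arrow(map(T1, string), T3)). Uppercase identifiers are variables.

Replace each occurrence of T1 with char.
Replace each occurrence of T3 with string.
Result: arrow(nat, arrow(map(char, string), string)).

arrow(nat, arrow(map(char, string), string))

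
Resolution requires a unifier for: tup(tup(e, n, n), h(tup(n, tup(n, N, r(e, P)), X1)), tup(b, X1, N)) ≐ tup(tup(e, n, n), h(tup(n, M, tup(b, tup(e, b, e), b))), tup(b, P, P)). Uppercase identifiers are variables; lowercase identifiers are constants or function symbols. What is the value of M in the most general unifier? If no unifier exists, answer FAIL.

tup(n, tup(b, tup(e, b, e), b), r(e, tup(b, tup(e, b, e), b)))

Decompose tup/3: tup(e, n, n) ≐ tup(e, n, n),  h(tup(n, tup(n, N, r(e, P)), X1)) ≐ h(tup(n, M, tup(b, tup(e, b, e), b))),  tup(b, X1, N) ≐ tup(b, P, P).
Delete trivial equation tup(e, n, n) ≐ tup(e, n, n).
Decompose h/1: tup(n, tup(n, N, r(e, P)), X1) ≐ tup(n, M, tup(b, tup(e, b, e), b)).
Decompose tup/3: n ≐ n,  tup(n, N, r(e, P)) ≐ M,  X1 ≐ tup(b, tup(e, b, e), b).
Delete trivial equation n ≐ n.
Bind M := tup(n, N, r(e, P)); no other remaining equation mentions M.
Bind X1 := tup(b, tup(e, b, e), b); substituting into the remaining equation gives: tup(b, tup(b, tup(e, b, e), b), N) ≐ tup(b, P, P).
Decompose tup/3: b ≐ b,  tup(b, tup(e, b, e), b) ≐ P,  N ≐ P.
Delete trivial equation b ≐ b.
Bind P := tup(b, tup(e, b, e), b); substituting into the remaining equation gives: N ≐ tup(b, tup(e, b, e), b). Substituting into the earlier binding gives M := tup(n, N, r(e, tup(b, tup(e, b, e), b))).
Bind N := tup(b, tup(e, b, e), b). Substituting into the earlier binding gives M := tup(n, tup(b, tup(e, b, e), b), r(e, tup(b, tup(e, b, e), b))).
MGU = { M -> tup(n, tup(b, tup(e, b, e), b), r(e, tup(b, tup(e, b, e), b))), X1 -> tup(b, tup(e, b, e), b), P -> tup(b, tup(e, b, e), b), N -> tup(b, tup(e, b, e), b) }, so M -> tup(n, tup(b, tup(e, b, e), b), r(e, tup(b, tup(e, b, e), b))).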